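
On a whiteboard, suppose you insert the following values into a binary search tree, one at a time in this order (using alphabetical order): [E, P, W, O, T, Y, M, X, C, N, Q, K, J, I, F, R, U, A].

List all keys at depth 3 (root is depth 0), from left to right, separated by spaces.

M T Y

E: root
P: right child of E (depth 1)
W: right child of P (depth 2)
O: left child of P (depth 2)
T: left child of W (depth 3)
Y: right child of W (depth 3)
M: left child of O (depth 3)
X: left child of Y (depth 4)
C: left child of E (depth 1)
N: right child of M (depth 4)
Q: left child of T (depth 4)
K: left child of M (depth 4)
J: left child of K (depth 5)
I: left child of J (depth 6)
F: left child of I (depth 7)
R: right child of Q (depth 5)
U: right child of T (depth 4)
A: left child of C (depth 2)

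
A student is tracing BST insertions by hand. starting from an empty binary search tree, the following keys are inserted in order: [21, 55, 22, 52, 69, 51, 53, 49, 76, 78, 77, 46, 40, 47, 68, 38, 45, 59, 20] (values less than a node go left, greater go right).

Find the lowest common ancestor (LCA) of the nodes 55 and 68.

Resulting structure (node: left, right):
  21: L=20, R=55
  55: L=22, R=69
  22: L=–, R=52
  52: L=51, R=53
  69: L=68, R=76
  51: L=49, R=–
  53: L=–, R=–
  49: L=46, R=–
  76: L=–, R=78
  78: L=77, R=–
  77: L=–, R=–
  46: L=40, R=47
  40: L=38, R=45
  47: L=–, R=–
  68: L=59, R=–
  38: L=–, R=–
  45: L=–, R=–
  59: L=–, R=–
  20: L=–, R=–

Path to 55: 21 → 55
Path to 68: 21 → 55 → 69 → 68
55 lies on both paths and is an ancestor of the other node.

55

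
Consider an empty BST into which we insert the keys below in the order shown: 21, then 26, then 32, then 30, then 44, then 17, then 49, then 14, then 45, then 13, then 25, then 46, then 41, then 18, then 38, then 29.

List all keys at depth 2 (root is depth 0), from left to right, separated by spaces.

Insert 21: tree is empty, so 21 becomes the root.
Insert 26: 26 > 21 → go right. Place as right child of 21.
Insert 32: 32 > 21 → go right; 32 > 26 → go right. Place as right child of 26.
Insert 30: 30 > 21 → go right; 30 > 26 → go right; 30 < 32 → go left. Place as left child of 32.
Insert 44: 44 > 21 → go right; 44 > 26 → go right; 44 > 32 → go right. Place as right child of 32.
Insert 17: 17 < 21 → go left. Place as left child of 21.
Insert 49: 49 > 21 → go right; 49 > 26 → go right; 49 > 32 → go right; 49 > 44 → go right. Place as right child of 44.
Insert 14: 14 < 21 → go left; 14 < 17 → go left. Place as left child of 17.
Insert 45: 45 > 21 → go right; 45 > 26 → go right; 45 > 32 → go right; 45 > 44 → go right; 45 < 49 → go left. Place as left child of 49.
Insert 13: 13 < 21 → go left; 13 < 17 → go left; 13 < 14 → go left. Place as left child of 14.
Insert 25: 25 > 21 → go right; 25 < 26 → go left. Place as left child of 26.
Insert 46: 46 > 21 → go right; 46 > 26 → go right; 46 > 32 → go right; 46 > 44 → go right; 46 < 49 → go left; 46 > 45 → go right. Place as right child of 45.
Insert 41: 41 > 21 → go right; 41 > 26 → go right; 41 > 32 → go right; 41 < 44 → go left. Place as left child of 44.
Insert 18: 18 < 21 → go left; 18 > 17 → go right. Place as right child of 17.
Insert 38: 38 > 21 → go right; 38 > 26 → go right; 38 > 32 → go right; 38 < 44 → go left; 38 < 41 → go left. Place as left child of 41.
Insert 29: 29 > 21 → go right; 29 > 26 → go right; 29 < 32 → go left; 29 < 30 → go left. Place as left child of 30.

14 18 25 32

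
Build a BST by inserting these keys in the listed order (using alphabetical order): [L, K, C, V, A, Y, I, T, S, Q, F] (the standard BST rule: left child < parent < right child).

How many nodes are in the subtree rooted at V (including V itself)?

L: root
K: left child of L (depth 1)
C: left child of K (depth 2)
V: right child of L (depth 1)
A: left child of C (depth 3)
Y: right child of V (depth 2)
I: right child of C (depth 3)
T: left child of V (depth 2)
S: left child of T (depth 3)
Q: left child of S (depth 4)
F: left child of I (depth 4)

Subtree rooted at V contains: V, T, S, Q, Y — 5 nodes.

5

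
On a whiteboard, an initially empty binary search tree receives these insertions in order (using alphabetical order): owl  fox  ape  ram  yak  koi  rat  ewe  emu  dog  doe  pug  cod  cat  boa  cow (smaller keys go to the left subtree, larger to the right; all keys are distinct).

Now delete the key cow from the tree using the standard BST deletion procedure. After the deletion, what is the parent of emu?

ewe

Insert owl: tree is empty, so owl becomes the root.
Insert fox: fox < owl → go left. Place as left child of owl.
Insert ape: ape < owl → go left; ape < fox → go left. Place as left child of fox.
Insert ram: ram > owl → go right. Place as right child of owl.
Insert yak: yak > owl → go right; yak > ram → go right. Place as right child of ram.
Insert koi: koi < owl → go left; koi > fox → go right. Place as right child of fox.
Insert rat: rat > owl → go right; rat > ram → go right; rat < yak → go left. Place as left child of yak.
Insert ewe: ewe < owl → go left; ewe < fox → go left; ewe > ape → go right. Place as right child of ape.
Insert emu: emu < owl → go left; emu < fox → go left; emu > ape → go right; emu < ewe → go left. Place as left child of ewe.
Insert dog: dog < owl → go left; dog < fox → go left; dog > ape → go right; dog < ewe → go left; dog < emu → go left. Place as left child of emu.
Insert doe: doe < owl → go left; doe < fox → go left; doe > ape → go right; doe < ewe → go left; doe < emu → go left; doe < dog → go left. Place as left child of dog.
Insert pug: pug > owl → go right; pug < ram → go left. Place as left child of ram.
Insert cod: cod < owl → go left; cod < fox → go left; cod > ape → go right; cod < ewe → go left; cod < emu → go left; cod < dog → go left; cod < doe → go left. Place as left child of doe.
Insert cat: cat < owl → go left; cat < fox → go left; cat > ape → go right; cat < ewe → go left; cat < emu → go left; cat < dog → go left; cat < doe → go left; cat < cod → go left. Place as left child of cod.
Insert boa: boa < owl → go left; boa < fox → go left; boa > ape → go right; boa < ewe → go left; boa < emu → go left; boa < dog → go left; boa < doe → go left; boa < cod → go left; boa < cat → go left. Place as left child of cat.
Insert cow: cow < owl → go left; cow < fox → go left; cow > ape → go right; cow < ewe → go left; cow < emu → go left; cow < dog → go left; cow < doe → go left; cow > cod → go right. Place as right child of cod.

Delete cow (at most one child — splice it out).
After deletion, emu's parent is ewe.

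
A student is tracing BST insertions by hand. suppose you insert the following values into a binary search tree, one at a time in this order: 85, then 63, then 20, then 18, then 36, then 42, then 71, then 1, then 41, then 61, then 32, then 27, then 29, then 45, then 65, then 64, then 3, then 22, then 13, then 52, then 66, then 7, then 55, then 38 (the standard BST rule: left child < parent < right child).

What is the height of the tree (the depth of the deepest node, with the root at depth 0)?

Insert 85: tree is empty, so 85 becomes the root.
Insert 63: 63 < 85 → go left. Place as left child of 85.
Insert 20: 20 < 85 → go left; 20 < 63 → go left. Place as left child of 63.
Insert 18: 18 < 85 → go left; 18 < 63 → go left; 18 < 20 → go left. Place as left child of 20.
Insert 36: 36 < 85 → go left; 36 < 63 → go left; 36 > 20 → go right. Place as right child of 20.
Insert 42: 42 < 85 → go left; 42 < 63 → go left; 42 > 20 → go right; 42 > 36 → go right. Place as right child of 36.
Insert 71: 71 < 85 → go left; 71 > 63 → go right. Place as right child of 63.
Insert 1: 1 < 85 → go left; 1 < 63 → go left; 1 < 20 → go left; 1 < 18 → go left. Place as left child of 18.
Insert 41: 41 < 85 → go left; 41 < 63 → go left; 41 > 20 → go right; 41 > 36 → go right; 41 < 42 → go left. Place as left child of 42.
Insert 61: 61 < 85 → go left; 61 < 63 → go left; 61 > 20 → go right; 61 > 36 → go right; 61 > 42 → go right. Place as right child of 42.
Insert 32: 32 < 85 → go left; 32 < 63 → go left; 32 > 20 → go right; 32 < 36 → go left. Place as left child of 36.
Insert 27: 27 < 85 → go left; 27 < 63 → go left; 27 > 20 → go right; 27 < 36 → go left; 27 < 32 → go left. Place as left child of 32.
Insert 29: 29 < 85 → go left; 29 < 63 → go left; 29 > 20 → go right; 29 < 36 → go left; 29 < 32 → go left; 29 > 27 → go right. Place as right child of 27.
Insert 45: 45 < 85 → go left; 45 < 63 → go left; 45 > 20 → go right; 45 > 36 → go right; 45 > 42 → go right; 45 < 61 → go left. Place as left child of 61.
Insert 65: 65 < 85 → go left; 65 > 63 → go right; 65 < 71 → go left. Place as left child of 71.
Insert 64: 64 < 85 → go left; 64 > 63 → go right; 64 < 71 → go left; 64 < 65 → go left. Place as left child of 65.
Insert 3: 3 < 85 → go left; 3 < 63 → go left; 3 < 20 → go left; 3 < 18 → go left; 3 > 1 → go right. Place as right child of 1.
Insert 22: 22 < 85 → go left; 22 < 63 → go left; 22 > 20 → go right; 22 < 36 → go left; 22 < 32 → go left; 22 < 27 → go left. Place as left child of 27.
Insert 13: 13 < 85 → go left; 13 < 63 → go left; 13 < 20 → go left; 13 < 18 → go left; 13 > 1 → go right; 13 > 3 → go right. Place as right child of 3.
Insert 52: 52 < 85 → go left; 52 < 63 → go left; 52 > 20 → go right; 52 > 36 → go right; 52 > 42 → go right; 52 < 61 → go left; 52 > 45 → go right. Place as right child of 45.
Insert 66: 66 < 85 → go left; 66 > 63 → go right; 66 < 71 → go left; 66 > 65 → go right. Place as right child of 65.
Insert 7: 7 < 85 → go left; 7 < 63 → go left; 7 < 20 → go left; 7 < 18 → go left; 7 > 1 → go right; 7 > 3 → go right; 7 < 13 → go left. Place as left child of 13.
Insert 55: 55 < 85 → go left; 55 < 63 → go left; 55 > 20 → go right; 55 > 36 → go right; 55 > 42 → go right; 55 < 61 → go left; 55 > 45 → go right; 55 > 52 → go right. Place as right child of 52.
Insert 38: 38 < 85 → go left; 38 < 63 → go left; 38 > 20 → go right; 38 > 36 → go right; 38 < 42 → go left; 38 < 41 → go left. Place as left child of 41.

The deepest node is 55 at depth 8.

8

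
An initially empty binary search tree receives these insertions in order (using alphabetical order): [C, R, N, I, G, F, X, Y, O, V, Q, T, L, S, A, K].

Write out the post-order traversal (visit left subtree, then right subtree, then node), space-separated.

C: root
R: right child of C (depth 1)
N: left child of R (depth 2)
I: left child of N (depth 3)
G: left child of I (depth 4)
F: left child of G (depth 5)
X: right child of R (depth 2)
Y: right child of X (depth 3)
O: right child of N (depth 3)
V: left child of X (depth 3)
Q: right child of O (depth 4)
T: left child of V (depth 4)
L: right child of I (depth 4)
S: left child of T (depth 5)
A: left child of C (depth 1)
K: left child of L (depth 5)

A F G K L I Q O N S T V Y X R C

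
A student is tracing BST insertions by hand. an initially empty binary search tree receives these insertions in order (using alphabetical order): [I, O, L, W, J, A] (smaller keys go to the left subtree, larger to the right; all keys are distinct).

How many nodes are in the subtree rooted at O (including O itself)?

Resulting structure (node: left, right):
  I: L=A, R=O
  O: L=L, R=W
  L: L=J, R=–
  W: L=–, R=–
  J: L=–, R=–
  A: L=–, R=–

Subtree rooted at O contains: O, L, J, W — 4 nodes.

4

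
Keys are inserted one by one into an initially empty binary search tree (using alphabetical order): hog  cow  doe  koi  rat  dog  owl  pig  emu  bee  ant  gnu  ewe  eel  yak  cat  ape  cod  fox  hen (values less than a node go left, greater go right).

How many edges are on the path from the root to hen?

Insert hog: tree is empty, so hog becomes the root.
Insert cow: cow < hog → go left. Place as left child of hog.
Insert doe: doe < hog → go left; doe > cow → go right. Place as right child of cow.
Insert koi: koi > hog → go right. Place as right child of hog.
Insert rat: rat > hog → go right; rat > koi → go right. Place as right child of koi.
Insert dog: dog < hog → go left; dog > cow → go right; dog > doe → go right. Place as right child of doe.
Insert owl: owl > hog → go right; owl > koi → go right; owl < rat → go left. Place as left child of rat.
Insert pig: pig > hog → go right; pig > koi → go right; pig < rat → go left; pig > owl → go right. Place as right child of owl.
Insert emu: emu < hog → go left; emu > cow → go right; emu > doe → go right; emu > dog → go right. Place as right child of dog.
Insert bee: bee < hog → go left; bee < cow → go left. Place as left child of cow.
Insert ant: ant < hog → go left; ant < cow → go left; ant < bee → go left. Place as left child of bee.
Insert gnu: gnu < hog → go left; gnu > cow → go right; gnu > doe → go right; gnu > dog → go right; gnu > emu → go right. Place as right child of emu.
Insert ewe: ewe < hog → go left; ewe > cow → go right; ewe > doe → go right; ewe > dog → go right; ewe > emu → go right; ewe < gnu → go left. Place as left child of gnu.
Insert eel: eel < hog → go left; eel > cow → go right; eel > doe → go right; eel > dog → go right; eel < emu → go left. Place as left child of emu.
Insert yak: yak > hog → go right; yak > koi → go right; yak > rat → go right. Place as right child of rat.
Insert cat: cat < hog → go left; cat < cow → go left; cat > bee → go right. Place as right child of bee.
Insert ape: ape < hog → go left; ape < cow → go left; ape < bee → go left; ape > ant → go right. Place as right child of ant.
Insert cod: cod < hog → go left; cod < cow → go left; cod > bee → go right; cod > cat → go right. Place as right child of cat.
Insert fox: fox < hog → go left; fox > cow → go right; fox > doe → go right; fox > dog → go right; fox > emu → go right; fox < gnu → go left; fox > ewe → go right. Place as right child of ewe.
Insert hen: hen < hog → go left; hen > cow → go right; hen > doe → go right; hen > dog → go right; hen > emu → go right; hen > gnu → go right. Place as right child of gnu.

Path to hen: hog → cow → doe → dog → emu → gnu → hen, which is 6 edges.

6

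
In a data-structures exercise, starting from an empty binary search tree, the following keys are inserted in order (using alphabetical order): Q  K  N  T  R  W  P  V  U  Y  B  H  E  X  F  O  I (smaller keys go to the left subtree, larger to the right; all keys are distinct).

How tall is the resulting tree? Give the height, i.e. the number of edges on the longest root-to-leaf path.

Insert Q: tree is empty, so Q becomes the root.
Insert K: K < Q → go left. Place as left child of Q.
Insert N: N < Q → go left; N > K → go right. Place as right child of K.
Insert T: T > Q → go right. Place as right child of Q.
Insert R: R > Q → go right; R < T → go left. Place as left child of T.
Insert W: W > Q → go right; W > T → go right. Place as right child of T.
Insert P: P < Q → go left; P > K → go right; P > N → go right. Place as right child of N.
Insert V: V > Q → go right; V > T → go right; V < W → go left. Place as left child of W.
Insert U: U > Q → go right; U > T → go right; U < W → go left; U < V → go left. Place as left child of V.
Insert Y: Y > Q → go right; Y > T → go right; Y > W → go right. Place as right child of W.
Insert B: B < Q → go left; B < K → go left. Place as left child of K.
Insert H: H < Q → go left; H < K → go left; H > B → go right. Place as right child of B.
Insert E: E < Q → go left; E < K → go left; E > B → go right; E < H → go left. Place as left child of H.
Insert X: X > Q → go right; X > T → go right; X > W → go right; X < Y → go left. Place as left child of Y.
Insert F: F < Q → go left; F < K → go left; F > B → go right; F < H → go left; F > E → go right. Place as right child of E.
Insert O: O < Q → go left; O > K → go right; O > N → go right; O < P → go left. Place as left child of P.
Insert I: I < Q → go left; I < K → go left; I > B → go right; I > H → go right. Place as right child of H.

The deepest node is F at depth 5.

5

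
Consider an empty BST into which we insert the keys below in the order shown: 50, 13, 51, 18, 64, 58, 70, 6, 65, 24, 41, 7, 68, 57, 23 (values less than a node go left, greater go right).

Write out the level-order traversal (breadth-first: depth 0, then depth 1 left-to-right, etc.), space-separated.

50: root
13: left child of 50 (depth 1)
51: right child of 50 (depth 1)
18: right child of 13 (depth 2)
64: right child of 51 (depth 2)
58: left child of 64 (depth 3)
70: right child of 64 (depth 3)
6: left child of 13 (depth 2)
65: left child of 70 (depth 4)
24: right child of 18 (depth 3)
41: right child of 24 (depth 4)
7: right child of 6 (depth 3)
68: right child of 65 (depth 5)
57: left child of 58 (depth 4)
23: left child of 24 (depth 4)

50 13 51 6 18 64 7 24 58 70 23 41 57 65 68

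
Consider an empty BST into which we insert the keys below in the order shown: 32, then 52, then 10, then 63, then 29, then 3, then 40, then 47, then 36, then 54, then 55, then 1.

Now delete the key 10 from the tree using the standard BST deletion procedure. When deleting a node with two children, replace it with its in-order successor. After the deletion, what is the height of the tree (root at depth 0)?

Resulting structure (node: left, right):
  32: L=10, R=52
  52: L=40, R=63
  10: L=3, R=29
  63: L=54, R=–
  29: L=–, R=–
  3: L=1, R=–
  40: L=36, R=47
  47: L=–, R=–
  36: L=–, R=–
  54: L=–, R=55
  55: L=–, R=–
  1: L=–, R=–

Delete 10 (two children — replace with in-order successor).
After deletion, deepest node is 55 at depth 4.

4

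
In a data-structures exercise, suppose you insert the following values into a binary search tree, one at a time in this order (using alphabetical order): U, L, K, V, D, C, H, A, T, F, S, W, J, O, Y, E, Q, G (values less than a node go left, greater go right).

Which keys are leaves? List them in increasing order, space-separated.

Insert U: tree is empty, so U becomes the root.
Insert L: L < U → go left. Place as left child of U.
Insert K: K < U → go left; K < L → go left. Place as left child of L.
Insert V: V > U → go right. Place as right child of U.
Insert D: D < U → go left; D < L → go left; D < K → go left. Place as left child of K.
Insert C: C < U → go left; C < L → go left; C < K → go left; C < D → go left. Place as left child of D.
Insert H: H < U → go left; H < L → go left; H < K → go left; H > D → go right. Place as right child of D.
Insert A: A < U → go left; A < L → go left; A < K → go left; A < D → go left; A < C → go left. Place as left child of C.
Insert T: T < U → go left; T > L → go right. Place as right child of L.
Insert F: F < U → go left; F < L → go left; F < K → go left; F > D → go right; F < H → go left. Place as left child of H.
Insert S: S < U → go left; S > L → go right; S < T → go left. Place as left child of T.
Insert W: W > U → go right; W > V → go right. Place as right child of V.
Insert J: J < U → go left; J < L → go left; J < K → go left; J > D → go right; J > H → go right. Place as right child of H.
Insert O: O < U → go left; O > L → go right; O < T → go left; O < S → go left. Place as left child of S.
Insert Y: Y > U → go right; Y > V → go right; Y > W → go right. Place as right child of W.
Insert E: E < U → go left; E < L → go left; E < K → go left; E > D → go right; E < H → go left; E < F → go left. Place as left child of F.
Insert Q: Q < U → go left; Q > L → go right; Q < T → go left; Q < S → go left; Q > O → go right. Place as right child of O.
Insert G: G < U → go left; G < L → go left; G < K → go left; G > D → go right; G < H → go left; G > F → go right. Place as right child of F.

A E G J Q Y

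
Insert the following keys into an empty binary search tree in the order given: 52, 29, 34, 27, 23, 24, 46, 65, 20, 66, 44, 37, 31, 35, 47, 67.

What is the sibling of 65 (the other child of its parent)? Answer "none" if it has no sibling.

29

Resulting structure (node: left, right):
  52: L=29, R=65
  29: L=27, R=34
  34: L=31, R=46
  27: L=23, R=–
  23: L=20, R=24
  24: L=–, R=–
  46: L=44, R=47
  65: L=–, R=66
  20: L=–, R=–
  66: L=–, R=67
  44: L=37, R=–
  37: L=35, R=–
  31: L=–, R=–
  35: L=–, R=–
  47: L=–, R=–
  67: L=–, R=–

65's parent is 52; the other child of 52 is 29.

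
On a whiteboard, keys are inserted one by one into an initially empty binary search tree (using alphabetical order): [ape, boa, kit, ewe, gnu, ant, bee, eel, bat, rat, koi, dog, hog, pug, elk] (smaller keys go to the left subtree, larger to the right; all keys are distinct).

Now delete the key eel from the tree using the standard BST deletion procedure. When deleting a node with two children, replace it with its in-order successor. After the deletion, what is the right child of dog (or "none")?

Insert ape: tree is empty, so ape becomes the root.
Insert boa: boa > ape → go right. Place as right child of ape.
Insert kit: kit > ape → go right; kit > boa → go right. Place as right child of boa.
Insert ewe: ewe > ape → go right; ewe > boa → go right; ewe < kit → go left. Place as left child of kit.
Insert gnu: gnu > ape → go right; gnu > boa → go right; gnu < kit → go left; gnu > ewe → go right. Place as right child of ewe.
Insert ant: ant < ape → go left. Place as left child of ape.
Insert bee: bee > ape → go right; bee < boa → go left. Place as left child of boa.
Insert eel: eel > ape → go right; eel > boa → go right; eel < kit → go left; eel < ewe → go left. Place as left child of ewe.
Insert bat: bat > ape → go right; bat < boa → go left; bat < bee → go left. Place as left child of bee.
Insert rat: rat > ape → go right; rat > boa → go right; rat > kit → go right. Place as right child of kit.
Insert koi: koi > ape → go right; koi > boa → go right; koi > kit → go right; koi < rat → go left. Place as left child of rat.
Insert dog: dog > ape → go right; dog > boa → go right; dog < kit → go left; dog < ewe → go left; dog < eel → go left. Place as left child of eel.
Insert hog: hog > ape → go right; hog > boa → go right; hog < kit → go left; hog > ewe → go right; hog > gnu → go right. Place as right child of gnu.
Insert pug: pug > ape → go right; pug > boa → go right; pug > kit → go right; pug < rat → go left; pug > koi → go right. Place as right child of koi.
Insert elk: elk > ape → go right; elk > boa → go right; elk < kit → go left; elk < ewe → go left; elk > eel → go right. Place as right child of eel.

Delete eel (two children — replace with in-order successor).
After deletion, dog's right child: none.

none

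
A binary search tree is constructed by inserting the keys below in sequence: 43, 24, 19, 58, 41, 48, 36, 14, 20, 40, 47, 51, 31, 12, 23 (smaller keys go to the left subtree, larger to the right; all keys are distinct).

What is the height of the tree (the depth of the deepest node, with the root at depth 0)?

4

Insert 43: tree is empty, so 43 becomes the root.
Insert 24: 24 < 43 → go left. Place as left child of 43.
Insert 19: 19 < 43 → go left; 19 < 24 → go left. Place as left child of 24.
Insert 58: 58 > 43 → go right. Place as right child of 43.
Insert 41: 41 < 43 → go left; 41 > 24 → go right. Place as right child of 24.
Insert 48: 48 > 43 → go right; 48 < 58 → go left. Place as left child of 58.
Insert 36: 36 < 43 → go left; 36 > 24 → go right; 36 < 41 → go left. Place as left child of 41.
Insert 14: 14 < 43 → go left; 14 < 24 → go left; 14 < 19 → go left. Place as left child of 19.
Insert 20: 20 < 43 → go left; 20 < 24 → go left; 20 > 19 → go right. Place as right child of 19.
Insert 40: 40 < 43 → go left; 40 > 24 → go right; 40 < 41 → go left; 40 > 36 → go right. Place as right child of 36.
Insert 47: 47 > 43 → go right; 47 < 58 → go left; 47 < 48 → go left. Place as left child of 48.
Insert 51: 51 > 43 → go right; 51 < 58 → go left; 51 > 48 → go right. Place as right child of 48.
Insert 31: 31 < 43 → go left; 31 > 24 → go right; 31 < 41 → go left; 31 < 36 → go left. Place as left child of 36.
Insert 12: 12 < 43 → go left; 12 < 24 → go left; 12 < 19 → go left; 12 < 14 → go left. Place as left child of 14.
Insert 23: 23 < 43 → go left; 23 < 24 → go left; 23 > 19 → go right; 23 > 20 → go right. Place as right child of 20.

The deepest node is 40 at depth 4.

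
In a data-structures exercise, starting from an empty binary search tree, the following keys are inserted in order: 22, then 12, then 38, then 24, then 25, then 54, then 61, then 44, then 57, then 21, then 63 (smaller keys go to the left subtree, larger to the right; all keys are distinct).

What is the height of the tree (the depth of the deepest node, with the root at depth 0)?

22: root
12: left child of 22 (depth 1)
38: right child of 22 (depth 1)
24: left child of 38 (depth 2)
25: right child of 24 (depth 3)
54: right child of 38 (depth 2)
61: right child of 54 (depth 3)
44: left child of 54 (depth 3)
57: left child of 61 (depth 4)
21: right child of 12 (depth 2)
63: right child of 61 (depth 4)

The deepest node is 57 at depth 4.

4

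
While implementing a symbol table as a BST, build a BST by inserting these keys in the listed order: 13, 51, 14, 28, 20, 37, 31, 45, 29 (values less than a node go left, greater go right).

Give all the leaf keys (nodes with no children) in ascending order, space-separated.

20 29 45

13: root
51: right child of 13 (depth 1)
14: left child of 51 (depth 2)
28: right child of 14 (depth 3)
20: left child of 28 (depth 4)
37: right child of 28 (depth 4)
31: left child of 37 (depth 5)
45: right child of 37 (depth 5)
29: left child of 31 (depth 6)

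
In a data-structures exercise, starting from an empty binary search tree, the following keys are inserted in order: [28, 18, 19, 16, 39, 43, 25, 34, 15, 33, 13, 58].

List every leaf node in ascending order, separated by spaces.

Resulting structure (node: left, right):
  28: L=18, R=39
  18: L=16, R=19
  19: L=–, R=25
  16: L=15, R=–
  39: L=34, R=43
  43: L=–, R=58
  25: L=–, R=–
  34: L=33, R=–
  15: L=13, R=–
  33: L=–, R=–
  13: L=–, R=–
  58: L=–, R=–

13 25 33 58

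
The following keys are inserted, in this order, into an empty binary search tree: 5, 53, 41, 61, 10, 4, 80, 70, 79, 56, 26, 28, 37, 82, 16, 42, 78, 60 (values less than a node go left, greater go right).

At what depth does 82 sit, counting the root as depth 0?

Insert 5: tree is empty, so 5 becomes the root.
Insert 53: 53 > 5 → go right. Place as right child of 5.
Insert 41: 41 > 5 → go right; 41 < 53 → go left. Place as left child of 53.
Insert 61: 61 > 5 → go right; 61 > 53 → go right. Place as right child of 53.
Insert 10: 10 > 5 → go right; 10 < 53 → go left; 10 < 41 → go left. Place as left child of 41.
Insert 4: 4 < 5 → go left. Place as left child of 5.
Insert 80: 80 > 5 → go right; 80 > 53 → go right; 80 > 61 → go right. Place as right child of 61.
Insert 70: 70 > 5 → go right; 70 > 53 → go right; 70 > 61 → go right; 70 < 80 → go left. Place as left child of 80.
Insert 79: 79 > 5 → go right; 79 > 53 → go right; 79 > 61 → go right; 79 < 80 → go left; 79 > 70 → go right. Place as right child of 70.
Insert 56: 56 > 5 → go right; 56 > 53 → go right; 56 < 61 → go left. Place as left child of 61.
Insert 26: 26 > 5 → go right; 26 < 53 → go left; 26 < 41 → go left; 26 > 10 → go right. Place as right child of 10.
Insert 28: 28 > 5 → go right; 28 < 53 → go left; 28 < 41 → go left; 28 > 10 → go right; 28 > 26 → go right. Place as right child of 26.
Insert 37: 37 > 5 → go right; 37 < 53 → go left; 37 < 41 → go left; 37 > 10 → go right; 37 > 26 → go right; 37 > 28 → go right. Place as right child of 28.
Insert 82: 82 > 5 → go right; 82 > 53 → go right; 82 > 61 → go right; 82 > 80 → go right. Place as right child of 80.
Insert 16: 16 > 5 → go right; 16 < 53 → go left; 16 < 41 → go left; 16 > 10 → go right; 16 < 26 → go left. Place as left child of 26.
Insert 42: 42 > 5 → go right; 42 < 53 → go left; 42 > 41 → go right. Place as right child of 41.
Insert 78: 78 > 5 → go right; 78 > 53 → go right; 78 > 61 → go right; 78 < 80 → go left; 78 > 70 → go right; 78 < 79 → go left. Place as left child of 79.
Insert 60: 60 > 5 → go right; 60 > 53 → go right; 60 < 61 → go left; 60 > 56 → go right. Place as right child of 56.

Path to 82: 5 → 53 → 61 → 80 → 82, which is 4 edges.

4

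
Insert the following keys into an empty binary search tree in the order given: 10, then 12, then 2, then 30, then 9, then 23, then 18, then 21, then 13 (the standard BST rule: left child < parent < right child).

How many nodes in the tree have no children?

3

Resulting structure (node: left, right):
  10: L=2, R=12
  12: L=–, R=30
  2: L=–, R=9
  30: L=23, R=–
  9: L=–, R=–
  23: L=18, R=–
  18: L=13, R=21
  21: L=–, R=–
  13: L=–, R=–

Leaves: 9, 13, 21 — 3 in total.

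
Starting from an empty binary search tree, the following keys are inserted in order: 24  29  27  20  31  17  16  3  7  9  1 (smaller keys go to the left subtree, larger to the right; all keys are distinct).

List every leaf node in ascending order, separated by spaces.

Insert 24: tree is empty, so 24 becomes the root.
Insert 29: 29 > 24 → go right. Place as right child of 24.
Insert 27: 27 > 24 → go right; 27 < 29 → go left. Place as left child of 29.
Insert 20: 20 < 24 → go left. Place as left child of 24.
Insert 31: 31 > 24 → go right; 31 > 29 → go right. Place as right child of 29.
Insert 17: 17 < 24 → go left; 17 < 20 → go left. Place as left child of 20.
Insert 16: 16 < 24 → go left; 16 < 20 → go left; 16 < 17 → go left. Place as left child of 17.
Insert 3: 3 < 24 → go left; 3 < 20 → go left; 3 < 17 → go left; 3 < 16 → go left. Place as left child of 16.
Insert 7: 7 < 24 → go left; 7 < 20 → go left; 7 < 17 → go left; 7 < 16 → go left; 7 > 3 → go right. Place as right child of 3.
Insert 9: 9 < 24 → go left; 9 < 20 → go left; 9 < 17 → go left; 9 < 16 → go left; 9 > 3 → go right; 9 > 7 → go right. Place as right child of 7.
Insert 1: 1 < 24 → go left; 1 < 20 → go left; 1 < 17 → go left; 1 < 16 → go left; 1 < 3 → go left. Place as left child of 3.

1 9 27 31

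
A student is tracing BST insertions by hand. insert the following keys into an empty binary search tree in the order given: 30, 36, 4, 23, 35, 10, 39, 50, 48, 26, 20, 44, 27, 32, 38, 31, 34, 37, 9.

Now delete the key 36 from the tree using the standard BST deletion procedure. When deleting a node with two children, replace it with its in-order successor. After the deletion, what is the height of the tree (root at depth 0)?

30: root
36: right child of 30 (depth 1)
4: left child of 30 (depth 1)
23: right child of 4 (depth 2)
35: left child of 36 (depth 2)
10: left child of 23 (depth 3)
39: right child of 36 (depth 2)
50: right child of 39 (depth 3)
48: left child of 50 (depth 4)
26: right child of 23 (depth 3)
20: right child of 10 (depth 4)
44: left child of 48 (depth 5)
27: right child of 26 (depth 4)
32: left child of 35 (depth 3)
38: left child of 39 (depth 3)
31: left child of 32 (depth 4)
34: right child of 32 (depth 4)
37: left child of 38 (depth 4)
9: left child of 10 (depth 4)

Delete 36 (two children — replace with in-order successor).
After deletion, deepest node is 44 at depth 5.

5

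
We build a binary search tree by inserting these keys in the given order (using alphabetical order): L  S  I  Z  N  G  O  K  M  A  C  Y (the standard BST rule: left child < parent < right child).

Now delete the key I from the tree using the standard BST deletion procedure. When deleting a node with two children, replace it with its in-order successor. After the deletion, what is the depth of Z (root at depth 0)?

L: root
S: right child of L (depth 1)
I: left child of L (depth 1)
Z: right child of S (depth 2)
N: left child of S (depth 2)
G: left child of I (depth 2)
O: right child of N (depth 3)
K: right child of I (depth 2)
M: left child of N (depth 3)
A: left child of G (depth 3)
C: right child of A (depth 4)
Y: left child of Z (depth 3)

Delete I (two children — replace with in-order successor).
After deletion, path to Z: L → S → Z.

2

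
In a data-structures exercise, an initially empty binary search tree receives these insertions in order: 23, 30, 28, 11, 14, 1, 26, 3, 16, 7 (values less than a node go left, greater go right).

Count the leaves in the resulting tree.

Insert 23: tree is empty, so 23 becomes the root.
Insert 30: 30 > 23 → go right. Place as right child of 23.
Insert 28: 28 > 23 → go right; 28 < 30 → go left. Place as left child of 30.
Insert 11: 11 < 23 → go left. Place as left child of 23.
Insert 14: 14 < 23 → go left; 14 > 11 → go right. Place as right child of 11.
Insert 1: 1 < 23 → go left; 1 < 11 → go left. Place as left child of 11.
Insert 26: 26 > 23 → go right; 26 < 30 → go left; 26 < 28 → go left. Place as left child of 28.
Insert 3: 3 < 23 → go left; 3 < 11 → go left; 3 > 1 → go right. Place as right child of 1.
Insert 16: 16 < 23 → go left; 16 > 11 → go right; 16 > 14 → go right. Place as right child of 14.
Insert 7: 7 < 23 → go left; 7 < 11 → go left; 7 > 1 → go right; 7 > 3 → go right. Place as right child of 3.

Leaves: 7, 16, 26 — 3 in total.

3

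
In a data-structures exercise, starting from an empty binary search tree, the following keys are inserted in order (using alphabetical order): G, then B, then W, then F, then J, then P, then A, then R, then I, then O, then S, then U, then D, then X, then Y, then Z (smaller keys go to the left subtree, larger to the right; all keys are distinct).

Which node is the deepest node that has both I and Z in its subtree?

W

G: root
B: left child of G (depth 1)
W: right child of G (depth 1)
F: right child of B (depth 2)
J: left child of W (depth 2)
P: right child of J (depth 3)
A: left child of B (depth 2)
R: right child of P (depth 4)
I: left child of J (depth 3)
O: left child of P (depth 4)
S: right child of R (depth 5)
U: right child of S (depth 6)
D: left child of F (depth 3)
X: right child of W (depth 2)
Y: right child of X (depth 3)
Z: right child of Y (depth 4)

Path to I: G → W → J → I
Path to Z: G → W → X → Y → Z
The paths share a prefix ending at W, then split left and right.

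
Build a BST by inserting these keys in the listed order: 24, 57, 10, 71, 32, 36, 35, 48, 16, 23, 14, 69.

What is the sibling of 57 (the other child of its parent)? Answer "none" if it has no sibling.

10

Insert 24: tree is empty, so 24 becomes the root.
Insert 57: 57 > 24 → go right. Place as right child of 24.
Insert 10: 10 < 24 → go left. Place as left child of 24.
Insert 71: 71 > 24 → go right; 71 > 57 → go right. Place as right child of 57.
Insert 32: 32 > 24 → go right; 32 < 57 → go left. Place as left child of 57.
Insert 36: 36 > 24 → go right; 36 < 57 → go left; 36 > 32 → go right. Place as right child of 32.
Insert 35: 35 > 24 → go right; 35 < 57 → go left; 35 > 32 → go right; 35 < 36 → go left. Place as left child of 36.
Insert 48: 48 > 24 → go right; 48 < 57 → go left; 48 > 32 → go right; 48 > 36 → go right. Place as right child of 36.
Insert 16: 16 < 24 → go left; 16 > 10 → go right. Place as right child of 10.
Insert 23: 23 < 24 → go left; 23 > 10 → go right; 23 > 16 → go right. Place as right child of 16.
Insert 14: 14 < 24 → go left; 14 > 10 → go right; 14 < 16 → go left. Place as left child of 16.
Insert 69: 69 > 24 → go right; 69 > 57 → go right; 69 < 71 → go left. Place as left child of 71.

57's parent is 24; the other child of 24 is 10.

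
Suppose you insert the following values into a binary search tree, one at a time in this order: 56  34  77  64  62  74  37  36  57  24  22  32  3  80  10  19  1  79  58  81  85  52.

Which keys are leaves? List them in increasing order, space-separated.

Insert 56: tree is empty, so 56 becomes the root.
Insert 34: 34 < 56 → go left. Place as left child of 56.
Insert 77: 77 > 56 → go right. Place as right child of 56.
Insert 64: 64 > 56 → go right; 64 < 77 → go left. Place as left child of 77.
Insert 62: 62 > 56 → go right; 62 < 77 → go left; 62 < 64 → go left. Place as left child of 64.
Insert 74: 74 > 56 → go right; 74 < 77 → go left; 74 > 64 → go right. Place as right child of 64.
Insert 37: 37 < 56 → go left; 37 > 34 → go right. Place as right child of 34.
Insert 36: 36 < 56 → go left; 36 > 34 → go right; 36 < 37 → go left. Place as left child of 37.
Insert 57: 57 > 56 → go right; 57 < 77 → go left; 57 < 64 → go left; 57 < 62 → go left. Place as left child of 62.
Insert 24: 24 < 56 → go left; 24 < 34 → go left. Place as left child of 34.
Insert 22: 22 < 56 → go left; 22 < 34 → go left; 22 < 24 → go left. Place as left child of 24.
Insert 32: 32 < 56 → go left; 32 < 34 → go left; 32 > 24 → go right. Place as right child of 24.
Insert 3: 3 < 56 → go left; 3 < 34 → go left; 3 < 24 → go left; 3 < 22 → go left. Place as left child of 22.
Insert 80: 80 > 56 → go right; 80 > 77 → go right. Place as right child of 77.
Insert 10: 10 < 56 → go left; 10 < 34 → go left; 10 < 24 → go left; 10 < 22 → go left; 10 > 3 → go right. Place as right child of 3.
Insert 19: 19 < 56 → go left; 19 < 34 → go left; 19 < 24 → go left; 19 < 22 → go left; 19 > 3 → go right; 19 > 10 → go right. Place as right child of 10.
Insert 1: 1 < 56 → go left; 1 < 34 → go left; 1 < 24 → go left; 1 < 22 → go left; 1 < 3 → go left. Place as left child of 3.
Insert 79: 79 > 56 → go right; 79 > 77 → go right; 79 < 80 → go left. Place as left child of 80.
Insert 58: 58 > 56 → go right; 58 < 77 → go left; 58 < 64 → go left; 58 < 62 → go left; 58 > 57 → go right. Place as right child of 57.
Insert 81: 81 > 56 → go right; 81 > 77 → go right; 81 > 80 → go right. Place as right child of 80.
Insert 85: 85 > 56 → go right; 85 > 77 → go right; 85 > 80 → go right; 85 > 81 → go right. Place as right child of 81.
Insert 52: 52 < 56 → go left; 52 > 34 → go right; 52 > 37 → go right. Place as right child of 37.

1 19 32 36 52 58 74 79 85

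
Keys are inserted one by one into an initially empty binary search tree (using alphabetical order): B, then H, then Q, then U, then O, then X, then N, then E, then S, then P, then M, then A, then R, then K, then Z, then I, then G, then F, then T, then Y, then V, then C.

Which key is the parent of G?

B: root
H: right child of B (depth 1)
Q: right child of H (depth 2)
U: right child of Q (depth 3)
O: left child of Q (depth 3)
X: right child of U (depth 4)
N: left child of O (depth 4)
E: left child of H (depth 2)
S: left child of U (depth 4)
P: right child of O (depth 4)
M: left child of N (depth 5)
A: left child of B (depth 1)
R: left child of S (depth 5)
K: left child of M (depth 6)
Z: right child of X (depth 5)
I: left child of K (depth 7)
G: right child of E (depth 3)
F: left child of G (depth 4)
T: right child of S (depth 5)
Y: left child of Z (depth 6)
V: left child of X (depth 5)
C: left child of E (depth 3)

E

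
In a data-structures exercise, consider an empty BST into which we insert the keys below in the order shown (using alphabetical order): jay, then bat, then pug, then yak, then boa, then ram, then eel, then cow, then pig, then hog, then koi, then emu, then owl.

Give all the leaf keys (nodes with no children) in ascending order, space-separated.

Insert jay: tree is empty, so jay becomes the root.
Insert bat: bat < jay → go left. Place as left child of jay.
Insert pug: pug > jay → go right. Place as right child of jay.
Insert yak: yak > jay → go right; yak > pug → go right. Place as right child of pug.
Insert boa: boa < jay → go left; boa > bat → go right. Place as right child of bat.
Insert ram: ram > jay → go right; ram > pug → go right; ram < yak → go left. Place as left child of yak.
Insert eel: eel < jay → go left; eel > bat → go right; eel > boa → go right. Place as right child of boa.
Insert cow: cow < jay → go left; cow > bat → go right; cow > boa → go right; cow < eel → go left. Place as left child of eel.
Insert pig: pig > jay → go right; pig < pug → go left. Place as left child of pug.
Insert hog: hog < jay → go left; hog > bat → go right; hog > boa → go right; hog > eel → go right. Place as right child of eel.
Insert koi: koi > jay → go right; koi < pug → go left; koi < pig → go left. Place as left child of pig.
Insert emu: emu < jay → go left; emu > bat → go right; emu > boa → go right; emu > eel → go right; emu < hog → go left. Place as left child of hog.
Insert owl: owl > jay → go right; owl < pug → go left; owl < pig → go left; owl > koi → go right. Place as right child of koi.

cow emu owl ram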